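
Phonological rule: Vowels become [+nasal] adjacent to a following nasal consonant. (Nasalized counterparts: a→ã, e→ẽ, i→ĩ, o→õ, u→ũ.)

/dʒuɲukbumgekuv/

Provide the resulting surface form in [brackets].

/u/ before nasal /ɲ/ → [ũ]
/u/ before nasal /m/ → [ũ]

[dʒũɲukbũmgekuv]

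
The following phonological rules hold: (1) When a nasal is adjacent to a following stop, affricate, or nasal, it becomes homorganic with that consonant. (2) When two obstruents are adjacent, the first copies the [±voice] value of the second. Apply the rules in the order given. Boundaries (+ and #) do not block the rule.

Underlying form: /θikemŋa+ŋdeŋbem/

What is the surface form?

Rule 1: /m/ before /ŋ/ (velar) → [ŋ]
Rule 1: /ŋ/ before /d/ (alveolar) → [n]
Rule 1: /ŋ/ before /b/ (labial) → [m]
After rule 1: θikeŋŋa+ndembem
Rule 2: no segment meets the rule's conditions; no change.

[θikeŋŋa+ndembem]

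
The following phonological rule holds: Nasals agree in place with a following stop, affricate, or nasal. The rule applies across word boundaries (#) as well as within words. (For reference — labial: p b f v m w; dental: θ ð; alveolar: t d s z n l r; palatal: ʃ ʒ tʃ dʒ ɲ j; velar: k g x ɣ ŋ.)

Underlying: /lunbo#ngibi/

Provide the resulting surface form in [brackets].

/n/ before /b/ (labial) → [m]
/n/ before /g/ (velar) → [ŋ]

[lumbo#ŋgibi]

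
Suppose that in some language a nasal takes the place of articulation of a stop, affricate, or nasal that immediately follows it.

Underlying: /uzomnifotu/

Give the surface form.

[uzonnifotu]

/m/ before /n/ (alveolar) → [n]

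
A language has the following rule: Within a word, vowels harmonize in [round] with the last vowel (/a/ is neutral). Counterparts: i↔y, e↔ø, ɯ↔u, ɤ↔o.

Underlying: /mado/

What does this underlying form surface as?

no segment meets the rule's conditions; no change.

[mado]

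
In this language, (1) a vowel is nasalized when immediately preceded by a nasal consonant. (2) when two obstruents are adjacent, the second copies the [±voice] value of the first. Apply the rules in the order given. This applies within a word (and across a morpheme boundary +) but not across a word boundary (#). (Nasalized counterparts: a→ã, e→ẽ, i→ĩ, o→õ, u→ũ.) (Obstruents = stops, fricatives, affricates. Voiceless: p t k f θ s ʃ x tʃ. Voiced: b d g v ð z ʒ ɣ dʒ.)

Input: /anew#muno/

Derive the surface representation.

Rule 1: /e/ after nasal /n/ → [ẽ]
Rule 1: /u/ after nasal /m/ → [ũ]
Rule 1: /o/ after nasal /n/ → [õ]
After rule 1: anẽw#mũnõ
Rule 2: no segment meets the rule's conditions; no change.

[anẽw#mũnõ]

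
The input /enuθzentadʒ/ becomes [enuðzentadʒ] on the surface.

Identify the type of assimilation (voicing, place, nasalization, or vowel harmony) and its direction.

/θ/→[ð].
Each target copies a feature from the following segment, so the direction is regressive.

voicing assimilation, regressive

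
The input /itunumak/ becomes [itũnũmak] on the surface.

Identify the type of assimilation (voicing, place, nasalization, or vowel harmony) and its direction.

nasalization, regressive

/u/→[ũ] /u/→[ũ].
Each target copies a feature from the following segment, so the direction is regressive.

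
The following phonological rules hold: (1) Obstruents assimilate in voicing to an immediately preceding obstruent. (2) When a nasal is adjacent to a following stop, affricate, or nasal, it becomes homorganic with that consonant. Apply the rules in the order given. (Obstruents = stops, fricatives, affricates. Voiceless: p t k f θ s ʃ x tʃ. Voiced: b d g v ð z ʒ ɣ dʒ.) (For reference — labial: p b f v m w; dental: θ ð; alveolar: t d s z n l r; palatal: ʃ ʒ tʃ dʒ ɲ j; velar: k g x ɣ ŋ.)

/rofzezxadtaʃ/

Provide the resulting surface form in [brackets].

[rofsezɣaddaʃ]

Rule 1: /z/ after /f/ (voiceless) → [s]
Rule 1: /x/ after /z/ (voiced) → [ɣ]
Rule 1: /t/ after /d/ (voiced) → [d]
After rule 1: rofsezɣaddaʃ
Rule 2: no segment meets the rule's conditions; no change.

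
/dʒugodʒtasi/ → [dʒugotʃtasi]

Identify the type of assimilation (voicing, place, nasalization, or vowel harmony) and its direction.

/dʒ/→[tʃ].
Each target copies a feature from the following segment, so the direction is regressive.

voicing assimilation, regressive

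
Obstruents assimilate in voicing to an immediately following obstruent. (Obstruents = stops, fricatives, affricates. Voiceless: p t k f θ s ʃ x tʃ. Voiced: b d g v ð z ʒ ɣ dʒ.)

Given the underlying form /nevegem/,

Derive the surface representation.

no segment meets the rule's conditions; no change.

[nevegem]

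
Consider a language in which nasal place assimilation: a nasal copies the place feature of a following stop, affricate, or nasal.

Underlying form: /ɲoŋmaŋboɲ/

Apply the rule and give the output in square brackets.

/ŋ/ before /m/ (labial) → [m]
/ŋ/ before /b/ (labial) → [m]

[ɲommamboɲ]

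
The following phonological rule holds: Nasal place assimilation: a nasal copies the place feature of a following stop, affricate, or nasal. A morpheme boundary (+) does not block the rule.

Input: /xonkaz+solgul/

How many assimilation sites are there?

/n/ before /k/ (velar) → [ŋ]
1 segment changes.

1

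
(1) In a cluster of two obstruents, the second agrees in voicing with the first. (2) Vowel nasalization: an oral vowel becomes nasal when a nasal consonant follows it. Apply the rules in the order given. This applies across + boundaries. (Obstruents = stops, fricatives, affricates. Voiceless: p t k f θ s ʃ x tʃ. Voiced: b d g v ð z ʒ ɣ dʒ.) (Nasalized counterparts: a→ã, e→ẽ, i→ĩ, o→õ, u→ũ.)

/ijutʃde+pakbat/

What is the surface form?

[ijutʃte+pakpat]

Rule 1: /d/ after /tʃ/ (voiceless) → [t]
Rule 1: /b/ after /k/ (voiceless) → [p]
After rule 1: ijutʃte+pakpat
Rule 2: no segment meets the rule's conditions; no change.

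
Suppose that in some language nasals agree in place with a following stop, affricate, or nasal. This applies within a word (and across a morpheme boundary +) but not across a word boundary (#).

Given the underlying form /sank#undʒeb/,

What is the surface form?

[saŋk#uɲdʒeb]

/n/ before /k/ (velar) → [ŋ]
/n/ before /dʒ/ (palatal) → [ɲ]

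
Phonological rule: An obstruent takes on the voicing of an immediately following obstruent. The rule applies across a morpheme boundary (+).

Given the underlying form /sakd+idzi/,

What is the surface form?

/k/ before /d/ (voiced) → [g]

[sagd+idzi]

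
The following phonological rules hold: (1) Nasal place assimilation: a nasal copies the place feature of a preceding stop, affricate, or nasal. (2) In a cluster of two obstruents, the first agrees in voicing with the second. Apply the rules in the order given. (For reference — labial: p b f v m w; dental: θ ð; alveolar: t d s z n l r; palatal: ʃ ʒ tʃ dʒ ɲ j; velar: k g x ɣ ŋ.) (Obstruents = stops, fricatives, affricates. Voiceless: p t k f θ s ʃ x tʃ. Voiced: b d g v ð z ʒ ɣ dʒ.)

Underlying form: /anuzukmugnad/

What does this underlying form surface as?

[anuzukŋugŋad]

Rule 1: /m/ after /k/ (velar) → [ŋ]
Rule 1: /n/ after /g/ (velar) → [ŋ]
After rule 1: anuzukŋugŋad
Rule 2: no segment meets the rule's conditions; no change.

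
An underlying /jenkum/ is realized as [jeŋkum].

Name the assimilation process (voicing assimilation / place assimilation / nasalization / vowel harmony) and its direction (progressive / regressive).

place assimilation, regressive

/n/→[ŋ].
Each target copies a feature from the following segment, so the direction is regressive.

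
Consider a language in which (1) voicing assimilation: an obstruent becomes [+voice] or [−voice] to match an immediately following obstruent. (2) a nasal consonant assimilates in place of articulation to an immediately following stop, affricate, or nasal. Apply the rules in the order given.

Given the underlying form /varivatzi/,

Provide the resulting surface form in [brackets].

[varivadzi]

Rule 1: /t/ before /z/ (voiced) → [d]
After rule 1: varivadzi
Rule 2: no segment meets the rule's conditions; no change.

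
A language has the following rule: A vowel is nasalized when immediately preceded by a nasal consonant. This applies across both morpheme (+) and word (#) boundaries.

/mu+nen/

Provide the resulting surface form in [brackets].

[mũ+nẽn]

/u/ after nasal /m/ → [ũ]
/e/ after nasal /n/ → [ẽ]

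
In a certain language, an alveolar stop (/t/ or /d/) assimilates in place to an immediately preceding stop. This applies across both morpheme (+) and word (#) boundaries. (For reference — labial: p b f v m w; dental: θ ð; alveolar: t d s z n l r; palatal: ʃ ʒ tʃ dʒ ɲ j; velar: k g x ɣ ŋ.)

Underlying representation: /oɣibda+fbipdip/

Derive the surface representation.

/d/ after /b/ (labial) → [b]
/d/ after /p/ (labial) → [b]

[oɣibba+fbipbip]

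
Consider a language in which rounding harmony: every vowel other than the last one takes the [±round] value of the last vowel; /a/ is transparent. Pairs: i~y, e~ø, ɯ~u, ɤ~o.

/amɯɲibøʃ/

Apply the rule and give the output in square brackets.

/ɯ/ harmonizes with /ø/ ([+round]) → [u]
/i/ harmonizes with /ø/ ([+round]) → [y]

[amuɲybøʃ]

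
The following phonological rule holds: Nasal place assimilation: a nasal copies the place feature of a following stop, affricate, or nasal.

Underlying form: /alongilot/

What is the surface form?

/n/ before /g/ (velar) → [ŋ]

[aloŋgilot]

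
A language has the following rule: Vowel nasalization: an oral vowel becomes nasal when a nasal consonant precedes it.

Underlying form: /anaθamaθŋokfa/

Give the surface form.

[anãθamãθŋõkfa]

/a/ after nasal /n/ → [ã]
/a/ after nasal /m/ → [ã]
/o/ after nasal /ŋ/ → [õ]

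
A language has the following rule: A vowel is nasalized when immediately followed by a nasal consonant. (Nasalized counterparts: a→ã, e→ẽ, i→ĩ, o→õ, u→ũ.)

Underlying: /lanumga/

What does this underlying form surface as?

/a/ before nasal /n/ → [ã]
/u/ before nasal /m/ → [ũ]

[lãnũmga]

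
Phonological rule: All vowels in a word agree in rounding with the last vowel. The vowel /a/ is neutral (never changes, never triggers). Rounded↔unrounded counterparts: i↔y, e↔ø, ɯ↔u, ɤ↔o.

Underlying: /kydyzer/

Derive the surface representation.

[kidizer]

/y/ harmonizes with /e/ ([-round]) → [i]
/y/ harmonizes with /e/ ([-round]) → [i]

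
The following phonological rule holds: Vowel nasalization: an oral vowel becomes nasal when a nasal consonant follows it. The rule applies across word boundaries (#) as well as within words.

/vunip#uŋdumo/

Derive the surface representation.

[vũnip#ũŋdũmo]

/u/ before nasal /n/ → [ũ]
/u/ before nasal /ŋ/ → [ũ]
/u/ before nasal /m/ → [ũ]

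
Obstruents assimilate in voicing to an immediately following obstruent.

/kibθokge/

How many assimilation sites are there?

2

/b/ before /θ/ (voiceless) → [p]
/k/ before /g/ (voiced) → [g]
2 segments change.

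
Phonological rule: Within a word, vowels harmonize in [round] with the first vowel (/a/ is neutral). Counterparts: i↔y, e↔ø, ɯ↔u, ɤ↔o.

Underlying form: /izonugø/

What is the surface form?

[izɤnɯge]

/o/ harmonizes with /i/ ([-round]) → [ɤ]
/u/ harmonizes with /i/ ([-round]) → [ɯ]
/ø/ harmonizes with /i/ ([-round]) → [e]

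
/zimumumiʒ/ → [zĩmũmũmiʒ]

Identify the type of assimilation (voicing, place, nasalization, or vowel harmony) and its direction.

nasalization, regressive

/i/→[ĩ] /u/→[ũ] /u/→[ũ].
Each target copies a feature from the following segment, so the direction is regressive.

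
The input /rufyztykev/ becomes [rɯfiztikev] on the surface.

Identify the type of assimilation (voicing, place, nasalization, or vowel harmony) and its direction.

vowel harmony, regressive

/u/→[ɯ] /y/→[i] /y/→[i].
Vowels agree with the last vowel, so the harmony is regressive.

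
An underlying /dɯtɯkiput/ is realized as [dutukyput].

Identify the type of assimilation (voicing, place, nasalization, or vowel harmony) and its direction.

vowel harmony, regressive

/ɯ/→[u] /ɯ/→[u] /i/→[y].
Vowels agree with the last vowel, so the harmony is regressive.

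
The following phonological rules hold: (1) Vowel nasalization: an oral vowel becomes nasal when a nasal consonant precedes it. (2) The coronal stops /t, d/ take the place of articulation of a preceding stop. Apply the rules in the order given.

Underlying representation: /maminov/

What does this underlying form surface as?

[mãmĩnõv]

Rule 1: /a/ after nasal /m/ → [ã]
Rule 1: /i/ after nasal /m/ → [ĩ]
Rule 1: /o/ after nasal /n/ → [õ]
After rule 1: mãmĩnõv
Rule 2: no segment meets the rule's conditions; no change.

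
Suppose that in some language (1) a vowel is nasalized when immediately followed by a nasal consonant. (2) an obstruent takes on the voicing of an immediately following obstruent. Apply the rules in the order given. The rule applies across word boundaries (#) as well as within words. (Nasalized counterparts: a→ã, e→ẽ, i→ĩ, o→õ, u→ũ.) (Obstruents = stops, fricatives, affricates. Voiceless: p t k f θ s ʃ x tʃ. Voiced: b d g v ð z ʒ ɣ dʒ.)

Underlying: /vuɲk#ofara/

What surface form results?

[vũɲk#ofara]

Rule 1: /u/ before nasal /ɲ/ → [ũ]
After rule 1: vũɲk#ofara
Rule 2: no segment meets the rule's conditions; no change.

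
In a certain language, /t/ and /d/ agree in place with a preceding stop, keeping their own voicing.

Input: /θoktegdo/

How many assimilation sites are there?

/t/ after /k/ (velar) → [k]
/d/ after /g/ (velar) → [g]
2 segments change.

2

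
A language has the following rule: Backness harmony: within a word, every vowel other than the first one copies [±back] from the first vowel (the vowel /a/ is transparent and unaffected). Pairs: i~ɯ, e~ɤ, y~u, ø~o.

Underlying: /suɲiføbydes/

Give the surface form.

/i/ harmonizes with /u/ ([+back]) → [ɯ]
/ø/ harmonizes with /u/ ([+back]) → [o]
/y/ harmonizes with /u/ ([+back]) → [u]
/e/ harmonizes with /u/ ([+back]) → [ɤ]

[suɲɯfobudɤs]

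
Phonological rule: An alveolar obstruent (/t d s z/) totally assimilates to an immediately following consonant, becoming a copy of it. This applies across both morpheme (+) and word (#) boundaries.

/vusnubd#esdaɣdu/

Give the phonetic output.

[vunnubd#eddaɣdu]

/s/ before /n/ → [n] (total assimilation)
/s/ before /d/ → [d] (total assimilation)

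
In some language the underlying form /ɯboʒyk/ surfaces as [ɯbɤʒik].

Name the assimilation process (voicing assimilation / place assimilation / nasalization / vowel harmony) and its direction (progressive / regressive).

vowel harmony, progressive

/o/→[ɤ] /y/→[i].
Vowels agree with the first vowel, so the harmony is progressive.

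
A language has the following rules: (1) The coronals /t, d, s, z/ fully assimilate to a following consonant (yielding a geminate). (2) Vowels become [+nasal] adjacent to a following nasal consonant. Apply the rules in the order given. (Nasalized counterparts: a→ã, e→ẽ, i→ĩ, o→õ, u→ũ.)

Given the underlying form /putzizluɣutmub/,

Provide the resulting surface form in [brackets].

Rule 1: /t/ before /z/ → [z] (total assimilation)
Rule 1: /z/ before /l/ → [l] (total assimilation)
Rule 1: /t/ before /m/ → [m] (total assimilation)
After rule 1: puzzilluɣummub
Rule 2: /u/ before nasal /m/ → [ũ]

[puzzilluɣũmmub]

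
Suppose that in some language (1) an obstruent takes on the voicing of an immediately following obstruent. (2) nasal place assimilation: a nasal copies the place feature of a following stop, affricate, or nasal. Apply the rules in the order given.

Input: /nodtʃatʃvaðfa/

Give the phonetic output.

[nottʃadʒvaθfa]

Rule 1: /d/ before /tʃ/ (voiceless) → [t]
Rule 1: /tʃ/ before /v/ (voiced) → [dʒ]
Rule 1: /ð/ before /f/ (voiceless) → [θ]
After rule 1: nottʃadʒvaθfa
Rule 2: no segment meets the rule's conditions; no change.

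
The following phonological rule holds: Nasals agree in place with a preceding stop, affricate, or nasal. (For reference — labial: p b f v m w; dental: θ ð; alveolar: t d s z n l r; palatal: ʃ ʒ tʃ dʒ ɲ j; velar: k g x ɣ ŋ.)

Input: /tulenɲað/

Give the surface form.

[tulennað]

/ɲ/ after /n/ (alveolar) → [n]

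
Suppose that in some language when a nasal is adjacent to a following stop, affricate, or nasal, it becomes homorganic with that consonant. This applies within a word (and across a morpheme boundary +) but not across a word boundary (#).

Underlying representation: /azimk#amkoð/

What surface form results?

[aziŋk#aŋkoð]

/m/ before /k/ (velar) → [ŋ]
/m/ before /k/ (velar) → [ŋ]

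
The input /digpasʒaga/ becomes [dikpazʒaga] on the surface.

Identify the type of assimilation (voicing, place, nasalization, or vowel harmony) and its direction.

voicing assimilation, regressive

/g/→[k] /s/→[z].
Each target copies a feature from the following segment, so the direction is regressive.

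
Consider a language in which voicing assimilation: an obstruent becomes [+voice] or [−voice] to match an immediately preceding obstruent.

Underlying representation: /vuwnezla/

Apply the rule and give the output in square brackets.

no segment meets the rule's conditions; no change.

[vuwnezla]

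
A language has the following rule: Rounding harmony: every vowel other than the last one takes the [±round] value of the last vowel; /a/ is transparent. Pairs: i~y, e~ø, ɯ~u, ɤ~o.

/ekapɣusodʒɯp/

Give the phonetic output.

/u/ harmonizes with /ɯ/ ([-round]) → [ɯ]
/o/ harmonizes with /ɯ/ ([-round]) → [ɤ]

[ekapɣɯsɤdʒɯp]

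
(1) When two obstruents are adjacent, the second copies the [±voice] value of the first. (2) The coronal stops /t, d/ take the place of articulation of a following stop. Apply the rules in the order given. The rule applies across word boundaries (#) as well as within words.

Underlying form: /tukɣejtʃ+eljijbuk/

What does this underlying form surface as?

[tukxejtʃ+eljijbuk]

Rule 1: /ɣ/ after /k/ (voiceless) → [x]
After rule 1: tukxejtʃ+eljijbuk
Rule 2: no segment meets the rule's conditions; no change.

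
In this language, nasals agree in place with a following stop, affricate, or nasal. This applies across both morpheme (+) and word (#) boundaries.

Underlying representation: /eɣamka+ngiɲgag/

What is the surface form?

/m/ before /k/ (velar) → [ŋ]
/n/ before /g/ (velar) → [ŋ]
/ɲ/ before /g/ (velar) → [ŋ]

[eɣaŋka+ŋgiŋgag]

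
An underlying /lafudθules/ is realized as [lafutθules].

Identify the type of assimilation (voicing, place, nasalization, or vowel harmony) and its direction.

voicing assimilation, regressive

/d/→[t].
Each target copies a feature from the following segment, so the direction is regressive.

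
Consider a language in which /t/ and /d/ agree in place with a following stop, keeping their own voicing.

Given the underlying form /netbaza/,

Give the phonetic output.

[nepbaza]

/t/ before /b/ (labial) → [p]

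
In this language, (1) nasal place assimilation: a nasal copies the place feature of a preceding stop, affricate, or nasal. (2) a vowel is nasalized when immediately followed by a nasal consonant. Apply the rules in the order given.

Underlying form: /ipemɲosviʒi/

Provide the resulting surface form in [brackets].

[ipẽmmosviʒi]

Rule 1: /ɲ/ after /m/ (labial) → [m]
After rule 1: ipemmosviʒi
Rule 2: /e/ before nasal /m/ → [ẽ]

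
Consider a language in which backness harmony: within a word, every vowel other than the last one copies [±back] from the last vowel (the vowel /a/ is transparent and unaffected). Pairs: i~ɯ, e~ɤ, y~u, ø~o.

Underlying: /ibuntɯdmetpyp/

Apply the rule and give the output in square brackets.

/u/ harmonizes with /y/ ([-back]) → [y]
/ɯ/ harmonizes with /y/ ([-back]) → [i]

[ibyntidmetpyp]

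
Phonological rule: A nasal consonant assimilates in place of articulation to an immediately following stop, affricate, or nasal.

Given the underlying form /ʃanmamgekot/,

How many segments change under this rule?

/n/ before /m/ (labial) → [m]
/m/ before /g/ (velar) → [ŋ]
2 segments change.

2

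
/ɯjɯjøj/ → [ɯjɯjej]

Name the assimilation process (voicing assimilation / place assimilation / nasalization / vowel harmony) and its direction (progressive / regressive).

/ø/→[e].
Vowels agree with the first vowel, so the harmony is progressive.

vowel harmony, progressive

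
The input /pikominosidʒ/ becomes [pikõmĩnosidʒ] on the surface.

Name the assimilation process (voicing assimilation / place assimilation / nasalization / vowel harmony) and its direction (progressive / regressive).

nasalization, regressive

/o/→[õ] /i/→[ĩ].
Each target copies a feature from the following segment, so the direction is regressive.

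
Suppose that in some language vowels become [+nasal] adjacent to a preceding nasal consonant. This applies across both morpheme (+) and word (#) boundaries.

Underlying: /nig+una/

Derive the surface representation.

[nĩg+unã]

/i/ after nasal /n/ → [ĩ]
/a/ after nasal /n/ → [ã]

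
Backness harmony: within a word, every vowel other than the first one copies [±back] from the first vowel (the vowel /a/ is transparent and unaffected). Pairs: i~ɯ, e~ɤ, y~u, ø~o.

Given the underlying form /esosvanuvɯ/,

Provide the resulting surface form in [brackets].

[esøsvanyvi]

/o/ harmonizes with /e/ ([-back]) → [ø]
/u/ harmonizes with /e/ ([-back]) → [y]
/ɯ/ harmonizes with /e/ ([-back]) → [i]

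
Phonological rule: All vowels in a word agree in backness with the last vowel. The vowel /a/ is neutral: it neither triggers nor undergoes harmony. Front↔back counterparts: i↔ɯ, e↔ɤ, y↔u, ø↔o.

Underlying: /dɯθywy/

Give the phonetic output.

[diθywy]

/ɯ/ harmonizes with /y/ ([-back]) → [i]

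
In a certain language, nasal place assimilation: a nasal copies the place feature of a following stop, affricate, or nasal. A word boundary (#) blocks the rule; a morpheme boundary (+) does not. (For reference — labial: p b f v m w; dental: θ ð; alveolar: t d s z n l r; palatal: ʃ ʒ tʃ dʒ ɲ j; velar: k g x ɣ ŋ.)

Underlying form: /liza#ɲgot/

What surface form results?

/ɲ/ before /g/ (velar) → [ŋ]

[liza#ŋgot]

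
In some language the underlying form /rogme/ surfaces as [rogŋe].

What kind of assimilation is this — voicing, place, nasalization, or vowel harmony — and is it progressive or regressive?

place assimilation, progressive

/m/→[ŋ].
Each target copies a feature from the preceding segment, so the direction is progressive.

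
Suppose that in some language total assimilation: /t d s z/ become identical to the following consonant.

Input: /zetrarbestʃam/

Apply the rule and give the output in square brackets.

[zerrarbetʃtʃam]

/t/ before /r/ → [r] (total assimilation)
/s/ before /tʃ/ → [tʃ] (total assimilation)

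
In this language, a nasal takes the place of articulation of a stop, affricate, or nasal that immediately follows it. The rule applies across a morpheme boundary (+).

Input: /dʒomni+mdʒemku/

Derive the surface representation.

[dʒonni+ɲdʒeŋku]

/m/ before /n/ (alveolar) → [n]
/m/ before /dʒ/ (palatal) → [ɲ]
/m/ before /k/ (velar) → [ŋ]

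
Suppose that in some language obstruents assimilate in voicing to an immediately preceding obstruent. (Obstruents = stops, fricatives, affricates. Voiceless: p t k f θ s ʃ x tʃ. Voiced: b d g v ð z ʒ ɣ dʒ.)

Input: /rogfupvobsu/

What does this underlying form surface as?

[rogvupfobzu]

/f/ after /g/ (voiced) → [v]
/v/ after /p/ (voiceless) → [f]
/s/ after /b/ (voiced) → [z]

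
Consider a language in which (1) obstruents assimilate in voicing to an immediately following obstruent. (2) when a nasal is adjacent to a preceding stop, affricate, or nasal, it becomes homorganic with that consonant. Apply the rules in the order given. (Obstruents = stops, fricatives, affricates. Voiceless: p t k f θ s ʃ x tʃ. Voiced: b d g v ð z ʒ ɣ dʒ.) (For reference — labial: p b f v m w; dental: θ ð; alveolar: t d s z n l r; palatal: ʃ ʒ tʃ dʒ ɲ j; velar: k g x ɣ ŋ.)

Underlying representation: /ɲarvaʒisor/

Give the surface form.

Rule 1: no segment meets the rule's conditions; no change.
After rule 1: ɲarvaʒisor
Rule 2: no segment meets the rule's conditions; no change.

[ɲarvaʒisor]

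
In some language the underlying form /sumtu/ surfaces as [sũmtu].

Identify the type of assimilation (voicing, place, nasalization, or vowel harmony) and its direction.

nasalization, regressive

/u/→[ũ].
Each target copies a feature from the following segment, so the direction is regressive.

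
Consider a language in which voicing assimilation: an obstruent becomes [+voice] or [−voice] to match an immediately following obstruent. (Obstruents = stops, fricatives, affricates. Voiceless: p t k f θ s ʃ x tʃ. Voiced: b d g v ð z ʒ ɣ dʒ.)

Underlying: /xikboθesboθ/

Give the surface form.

/k/ before /b/ (voiced) → [g]
/s/ before /b/ (voiced) → [z]

[xigboθezboθ]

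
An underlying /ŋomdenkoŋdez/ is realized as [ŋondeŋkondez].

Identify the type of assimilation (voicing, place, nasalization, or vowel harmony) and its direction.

/m/→[n] /n/→[ŋ] /ŋ/→[n].
Each target copies a feature from the following segment, so the direction is regressive.

place assimilation, regressive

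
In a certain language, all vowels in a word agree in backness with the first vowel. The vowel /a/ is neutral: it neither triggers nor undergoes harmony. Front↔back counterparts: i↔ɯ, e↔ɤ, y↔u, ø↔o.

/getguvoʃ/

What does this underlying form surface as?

/u/ harmonizes with /e/ ([-back]) → [y]
/o/ harmonizes with /e/ ([-back]) → [ø]

[getgyvøʃ]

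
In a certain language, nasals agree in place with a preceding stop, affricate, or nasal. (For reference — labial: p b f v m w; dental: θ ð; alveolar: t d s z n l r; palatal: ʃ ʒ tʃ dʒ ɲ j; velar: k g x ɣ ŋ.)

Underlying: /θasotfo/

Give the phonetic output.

no segment meets the rule's conditions; no change.

[θasotfo]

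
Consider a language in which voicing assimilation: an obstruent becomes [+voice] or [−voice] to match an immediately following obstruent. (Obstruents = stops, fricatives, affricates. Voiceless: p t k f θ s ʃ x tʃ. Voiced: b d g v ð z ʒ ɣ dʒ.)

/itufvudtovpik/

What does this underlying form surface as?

[ituvvuttofpik]

/f/ before /v/ (voiced) → [v]
/d/ before /t/ (voiceless) → [t]
/v/ before /p/ (voiceless) → [f]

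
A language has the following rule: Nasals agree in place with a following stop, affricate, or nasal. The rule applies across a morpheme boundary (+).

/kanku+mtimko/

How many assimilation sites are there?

/n/ before /k/ (velar) → [ŋ]
/m/ before /t/ (alveolar) → [n]
/m/ before /k/ (velar) → [ŋ]
3 segments change.

3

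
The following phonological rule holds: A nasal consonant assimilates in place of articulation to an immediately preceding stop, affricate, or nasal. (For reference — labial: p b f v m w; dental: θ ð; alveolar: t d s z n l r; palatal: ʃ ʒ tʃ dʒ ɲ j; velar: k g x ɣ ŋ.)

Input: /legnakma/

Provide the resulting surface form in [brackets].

/n/ after /g/ (velar) → [ŋ]
/m/ after /k/ (velar) → [ŋ]

[legŋakŋa]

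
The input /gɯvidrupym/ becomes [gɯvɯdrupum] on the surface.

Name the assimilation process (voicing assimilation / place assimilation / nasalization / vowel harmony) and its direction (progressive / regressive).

vowel harmony, progressive

/i/→[ɯ] /y/→[u].
Vowels agree with the first vowel, so the harmony is progressive.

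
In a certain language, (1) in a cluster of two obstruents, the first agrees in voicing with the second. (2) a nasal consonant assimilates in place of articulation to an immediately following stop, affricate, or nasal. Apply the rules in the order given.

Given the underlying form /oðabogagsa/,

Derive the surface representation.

[oðabogaksa]

Rule 1: /g/ before /s/ (voiceless) → [k]
After rule 1: oðabogaksa
Rule 2: no segment meets the rule's conditions; no change.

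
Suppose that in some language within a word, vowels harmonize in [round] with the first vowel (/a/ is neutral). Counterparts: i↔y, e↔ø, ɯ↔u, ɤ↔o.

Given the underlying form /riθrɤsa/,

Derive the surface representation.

[riθrɤsa]

no segment meets the rule's conditions; no change.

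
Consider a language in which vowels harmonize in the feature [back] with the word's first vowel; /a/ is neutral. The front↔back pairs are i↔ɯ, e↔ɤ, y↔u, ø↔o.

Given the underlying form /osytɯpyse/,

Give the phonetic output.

[osutɯpusɤ]

/y/ harmonizes with /o/ ([+back]) → [u]
/y/ harmonizes with /o/ ([+back]) → [u]
/e/ harmonizes with /o/ ([+back]) → [ɤ]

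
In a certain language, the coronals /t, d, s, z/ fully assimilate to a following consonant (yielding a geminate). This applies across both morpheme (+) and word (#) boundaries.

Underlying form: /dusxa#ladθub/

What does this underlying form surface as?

/s/ before /x/ → [x] (total assimilation)
/d/ before /θ/ → [θ] (total assimilation)

[duxxa#laθθub]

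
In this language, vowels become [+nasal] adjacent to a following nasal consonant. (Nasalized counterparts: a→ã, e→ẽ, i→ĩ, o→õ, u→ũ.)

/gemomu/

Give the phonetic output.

[gẽmõmu]

/e/ before nasal /m/ → [ẽ]
/o/ before nasal /m/ → [õ]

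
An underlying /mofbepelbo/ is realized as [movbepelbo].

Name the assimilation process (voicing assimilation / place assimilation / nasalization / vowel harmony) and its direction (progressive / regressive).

/f/→[v].
Each target copies a feature from the following segment, so the direction is regressive.

voicing assimilation, regressive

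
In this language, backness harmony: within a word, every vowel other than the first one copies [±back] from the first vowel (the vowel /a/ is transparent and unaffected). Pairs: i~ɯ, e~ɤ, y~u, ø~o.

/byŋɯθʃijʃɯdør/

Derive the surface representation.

/ɯ/ harmonizes with /y/ ([-back]) → [i]
/ɯ/ harmonizes with /y/ ([-back]) → [i]

[byŋiθʃijʃidør]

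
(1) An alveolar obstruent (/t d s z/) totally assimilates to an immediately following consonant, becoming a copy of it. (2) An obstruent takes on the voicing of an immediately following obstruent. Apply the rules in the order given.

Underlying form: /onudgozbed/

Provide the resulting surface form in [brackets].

Rule 1: /d/ before /g/ → [g] (total assimilation)
Rule 1: /z/ before /b/ → [b] (total assimilation)
After rule 1: onuggobbed
Rule 2: no segment meets the rule's conditions; no change.

[onuggobbed]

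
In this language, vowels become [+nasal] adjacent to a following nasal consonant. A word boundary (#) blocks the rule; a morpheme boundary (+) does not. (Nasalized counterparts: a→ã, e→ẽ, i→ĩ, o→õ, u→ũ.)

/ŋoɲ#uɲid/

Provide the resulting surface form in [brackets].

/o/ before nasal /ɲ/ → [õ]
/u/ before nasal /ɲ/ → [ũ]

[ŋõɲ#ũɲid]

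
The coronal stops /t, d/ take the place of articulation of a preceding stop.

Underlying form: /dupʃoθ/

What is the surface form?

no segment meets the rule's conditions; no change.

[dupʃoθ]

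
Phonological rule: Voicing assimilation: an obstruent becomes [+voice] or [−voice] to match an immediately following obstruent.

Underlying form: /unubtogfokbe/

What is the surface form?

/b/ before /t/ (voiceless) → [p]
/g/ before /f/ (voiceless) → [k]
/k/ before /b/ (voiced) → [g]

[unuptokfogbe]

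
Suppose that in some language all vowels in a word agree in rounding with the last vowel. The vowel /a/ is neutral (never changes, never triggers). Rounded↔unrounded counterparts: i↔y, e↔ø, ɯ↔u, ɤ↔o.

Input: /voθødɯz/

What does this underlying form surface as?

[vɤθedɯz]

/o/ harmonizes with /ɯ/ ([-round]) → [ɤ]
/ø/ harmonizes with /ɯ/ ([-round]) → [e]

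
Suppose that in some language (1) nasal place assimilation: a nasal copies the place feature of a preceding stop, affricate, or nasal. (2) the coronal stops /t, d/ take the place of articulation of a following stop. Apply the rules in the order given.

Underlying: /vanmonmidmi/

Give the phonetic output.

[vannonnidni]

Rule 1: /m/ after /n/ (alveolar) → [n]
Rule 1: /m/ after /n/ (alveolar) → [n]
Rule 1: /m/ after /d/ (alveolar) → [n]
After rule 1: vannonnidni
Rule 2: no segment meets the rule's conditions; no change.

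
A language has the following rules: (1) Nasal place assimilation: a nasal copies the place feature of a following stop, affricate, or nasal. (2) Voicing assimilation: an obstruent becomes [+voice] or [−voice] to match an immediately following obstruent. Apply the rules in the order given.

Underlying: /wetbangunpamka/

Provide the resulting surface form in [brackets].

[wedbaŋgumpaŋka]

Rule 1: /n/ before /g/ (velar) → [ŋ]
Rule 1: /n/ before /p/ (labial) → [m]
Rule 1: /m/ before /k/ (velar) → [ŋ]
After rule 1: wetbaŋgumpaŋka
Rule 2: /t/ before /b/ (voiced) → [d]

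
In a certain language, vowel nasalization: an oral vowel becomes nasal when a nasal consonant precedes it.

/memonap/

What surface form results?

/e/ after nasal /m/ → [ẽ]
/o/ after nasal /m/ → [õ]
/a/ after nasal /n/ → [ã]

[mẽmõnãp]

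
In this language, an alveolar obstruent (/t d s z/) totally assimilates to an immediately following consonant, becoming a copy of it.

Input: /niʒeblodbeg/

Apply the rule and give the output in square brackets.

[niʒeblobbeg]

/d/ before /b/ → [b] (total assimilation)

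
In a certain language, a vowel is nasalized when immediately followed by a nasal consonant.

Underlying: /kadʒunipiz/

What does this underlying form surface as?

[kadʒũnipiz]

/u/ before nasal /n/ → [ũ]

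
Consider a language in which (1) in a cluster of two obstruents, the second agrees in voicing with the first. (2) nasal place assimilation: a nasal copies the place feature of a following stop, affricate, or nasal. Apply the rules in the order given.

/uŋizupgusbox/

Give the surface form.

[uŋizupkuspox]

Rule 1: /g/ after /p/ (voiceless) → [k]
Rule 1: /b/ after /s/ (voiceless) → [p]
After rule 1: uŋizupkuspox
Rule 2: no segment meets the rule's conditions; no change.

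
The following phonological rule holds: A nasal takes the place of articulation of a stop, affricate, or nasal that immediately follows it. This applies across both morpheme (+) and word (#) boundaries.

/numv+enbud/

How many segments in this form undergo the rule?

1

/n/ before /b/ (labial) → [m]
1 segment changes.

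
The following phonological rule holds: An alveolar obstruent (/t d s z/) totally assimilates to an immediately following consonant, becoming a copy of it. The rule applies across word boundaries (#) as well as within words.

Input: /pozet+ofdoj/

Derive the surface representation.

no segment meets the rule's conditions; no change.

[pozet+ofdoj]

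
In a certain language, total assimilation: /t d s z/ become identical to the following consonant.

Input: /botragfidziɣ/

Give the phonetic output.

/t/ before /r/ → [r] (total assimilation)
/d/ before /z/ → [z] (total assimilation)

[borragfizziɣ]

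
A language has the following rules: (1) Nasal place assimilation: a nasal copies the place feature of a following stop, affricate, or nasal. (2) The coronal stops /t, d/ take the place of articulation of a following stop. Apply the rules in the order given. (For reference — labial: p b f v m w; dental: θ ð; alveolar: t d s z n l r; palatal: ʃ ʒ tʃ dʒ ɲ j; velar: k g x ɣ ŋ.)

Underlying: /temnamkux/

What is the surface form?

Rule 1: /m/ before /n/ (alveolar) → [n]
Rule 1: /m/ before /k/ (velar) → [ŋ]
After rule 1: tennaŋkux
Rule 2: no segment meets the rule's conditions; no change.

[tennaŋkux]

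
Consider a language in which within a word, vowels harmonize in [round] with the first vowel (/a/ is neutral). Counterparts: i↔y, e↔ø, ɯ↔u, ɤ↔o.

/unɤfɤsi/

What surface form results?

[unofosy]

/ɤ/ harmonizes with /u/ ([+round]) → [o]
/ɤ/ harmonizes with /u/ ([+round]) → [o]
/i/ harmonizes with /u/ ([+round]) → [y]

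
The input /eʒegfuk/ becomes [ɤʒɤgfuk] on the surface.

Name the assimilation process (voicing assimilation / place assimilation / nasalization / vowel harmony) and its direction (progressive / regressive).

/e/→[ɤ] /e/→[ɤ].
Vowels agree with the last vowel, so the harmony is regressive.

vowel harmony, regressive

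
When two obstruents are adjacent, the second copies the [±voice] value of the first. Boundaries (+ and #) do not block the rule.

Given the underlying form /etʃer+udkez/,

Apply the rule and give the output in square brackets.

/k/ after /d/ (voiced) → [g]

[etʃer+udgez]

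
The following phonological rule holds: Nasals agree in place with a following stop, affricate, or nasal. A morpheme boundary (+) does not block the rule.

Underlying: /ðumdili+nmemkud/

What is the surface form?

[ðundili+mmeŋkud]

/m/ before /d/ (alveolar) → [n]
/n/ before /m/ (labial) → [m]
/m/ before /k/ (velar) → [ŋ]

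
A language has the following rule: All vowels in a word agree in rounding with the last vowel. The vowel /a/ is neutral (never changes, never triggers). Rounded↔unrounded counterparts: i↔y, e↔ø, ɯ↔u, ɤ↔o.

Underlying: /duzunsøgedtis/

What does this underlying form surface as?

/u/ harmonizes with /i/ ([-round]) → [ɯ]
/u/ harmonizes with /i/ ([-round]) → [ɯ]
/ø/ harmonizes with /i/ ([-round]) → [e]

[dɯzɯnsegedtis]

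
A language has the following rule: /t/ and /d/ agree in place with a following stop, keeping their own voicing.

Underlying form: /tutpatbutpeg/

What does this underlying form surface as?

/t/ before /p/ (labial) → [p]
/t/ before /b/ (labial) → [p]
/t/ before /p/ (labial) → [p]

[tuppapbuppeg]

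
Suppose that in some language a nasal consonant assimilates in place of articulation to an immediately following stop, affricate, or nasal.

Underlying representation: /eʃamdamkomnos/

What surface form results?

[eʃandaŋkonnos]

/m/ before /d/ (alveolar) → [n]
/m/ before /k/ (velar) → [ŋ]
/m/ before /n/ (alveolar) → [n]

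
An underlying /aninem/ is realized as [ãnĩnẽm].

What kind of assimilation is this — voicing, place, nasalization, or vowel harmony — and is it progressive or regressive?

/a/→[ã] /i/→[ĩ] /e/→[ẽ].
Each target copies a feature from the following segment, so the direction is regressive.

nasalization, regressive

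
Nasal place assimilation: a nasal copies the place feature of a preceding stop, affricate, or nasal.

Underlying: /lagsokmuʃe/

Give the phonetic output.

/m/ after /k/ (velar) → [ŋ]

[lagsokŋuʃe]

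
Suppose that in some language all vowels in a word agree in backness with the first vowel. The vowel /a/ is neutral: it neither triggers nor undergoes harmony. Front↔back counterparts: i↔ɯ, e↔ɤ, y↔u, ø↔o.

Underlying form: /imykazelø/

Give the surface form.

[imykazelø]

no segment meets the rule's conditions; no change.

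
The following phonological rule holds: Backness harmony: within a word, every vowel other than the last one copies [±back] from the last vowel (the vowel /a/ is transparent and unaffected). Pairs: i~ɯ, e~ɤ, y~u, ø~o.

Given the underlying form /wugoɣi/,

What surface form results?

/u/ harmonizes with /i/ ([-back]) → [y]
/o/ harmonizes with /i/ ([-back]) → [ø]

[wygøɣi]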